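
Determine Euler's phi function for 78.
24

78 = 2 × 3 × 13
φ(n) = n × ∏(1 - 1/p) for each prime p dividing n
φ(78) = 78 × (1 - 1/2) × (1 - 1/3) × (1 - 1/13) = 24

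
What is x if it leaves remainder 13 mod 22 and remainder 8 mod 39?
827

Using Chinese Remainder Theorem:
M = 22 × 39 = 858
M1 = 39, M2 = 22
y1 = 39^(-1) mod 22 = 13
y2 = 22^(-1) mod 39 = 16
x = (13×39×13 + 8×22×16) mod 858 = 827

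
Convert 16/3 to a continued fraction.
[5; 3]

Euclidean algorithm steps:
16 = 5 × 3 + 1
3 = 3 × 1 + 0
Continued fraction: [5; 3]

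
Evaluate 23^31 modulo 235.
132

Repeated squaring. Binary of 31 = 11111.
23^1 ≡ 23 (mod 235); 23^2 ≡ 59 (mod 235); 23^4 ≡ 191 (mod 235); 23^8 ≡ 56 (mod 235); 23^16 ≡ 81 (mod 235)
23^31 = 23^1 × 23^2 × 23^4 × 23^8 × 23^16 ≡ 132 (mod 235)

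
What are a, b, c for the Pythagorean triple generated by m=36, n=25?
(671, 1800, 1921)

Euclid's formula: a = m² - n², b = 2mn, c = m² + n²
m = 36, n = 25
a = 36² - 25² = 1296 - 625 = 671
b = 2 × 36 × 25 = 1800
c = 36² + 25² = 1296 + 625 = 1921
Verification: 671² + 1800² = 450241 + 3240000 = 3690241 = 1921² ✓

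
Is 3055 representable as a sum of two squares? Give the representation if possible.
Not possible

Factorization: 3055 = 5 × 13 × 47
By Fermat: n is sum of two squares iff every prime p ≡ 3 (mod 4) appears to even power.
Prime(s) ≡ 3 (mod 4) with odd exponent: [(47, 1)]
Therefore 3055 cannot be expressed as a² + b².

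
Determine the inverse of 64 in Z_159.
82

gcd(64, 159) = 1, so the inverse exists.
Extended Euclidean algorithm on (159, 64):
159 = 2 × 64 + 31  ⟹  31 = (1)·159 + (-2)·64
64 = 2 × 31 + 2  ⟹  2 = (-2)·159 + (5)·64
31 = 15 × 2 + 1  ⟹  1 = (31)·159 + (-77)·64
So (-77)·64 ≡ 1 (mod 159), i.e. 64^(-1) ≡ -77 ≡ 82 (mod 159).
Check: 64 × 82 = 5248 ≡ 1 (mod 159)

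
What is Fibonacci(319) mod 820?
1

Matrix identity: Q^n = [[F_(n+1), F_n], [F_n, F_(n-1)]] with Q = [[1,1],[1,0]].
n = 319 = 100111111₂. Square-and-multiply, entries mod 820:
Q^1 = [[1,1],[1,0]]
Q^2 = (Q^1)² = [[2,1],[1,1]]
Q^4 = (Q^2)² = [[5,3],[3,2]]
Q^9 = (Q^4)²·Q = [[55,34],[34,21]]
Q^19 = (Q^9)²·Q = [[205,81],[81,124]]
Q^39 = (Q^19)²·Q = [[615,206],[206,409]]
Q^79 = (Q^39)²·Q = [[205,1],[1,204]]
Q^159 = (Q^79)²·Q = [[615,206],[206,409]]
Q^319 = (Q^159)²·Q = [[205,1],[1,204]]
F_319 mod 820 = Q^319[0][1] = 1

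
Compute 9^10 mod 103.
76

Repeated squaring. Binary of 10 = 1010.
9^1 ≡ 9 (mod 103); 9^2 ≡ 81 (mod 103); 9^4 ≡ 72 (mod 103); 9^8 ≡ 34 (mod 103)
9^10 = 9^2 × 9^8 ≡ 76 (mod 103)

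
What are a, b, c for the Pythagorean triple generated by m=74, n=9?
(5395, 1332, 5557)

Euclid's formula: a = m² - n², b = 2mn, c = m² + n²
m = 74, n = 9
a = 74² - 9² = 5476 - 81 = 5395
b = 2 × 74 × 9 = 1332
c = 74² + 9² = 5476 + 81 = 5557
Verification: 5395² + 1332² = 29106025 + 1774224 = 30880249 = 5557² ✓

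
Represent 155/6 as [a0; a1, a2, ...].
[25; 1, 5]

Euclidean algorithm steps:
155 = 25 × 6 + 5
6 = 1 × 5 + 1
5 = 5 × 1 + 0
Continued fraction: [25; 1, 5]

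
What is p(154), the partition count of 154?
60356673280

p(n) counts ways to write n as a sum of positive integers (order ignored).
Euler's pentagonal recurrence: p(k) = p(k-1) + p(k-2) - p(k-5) - p(k-7) + p(k-12) + p(k-15) - ... (offsets j(3j∓1)/2, signs ++--, p(0)=1, p(<0)=0).
DP table for k = 0..153: p(0)=1, p(1)=1, p(2)=2, p(3)=3, p(4)=5, p(5)=7, p(6)=11, p(7)=15, p(8)=22, p(9)=30, p(10)=42, p(11)=56, p(12)=77, p(13)=101, p(14)=135, p(15)=176, p(16)=231, p(17)=297, p(18)=385, p(19)=490, p(20)=627, p(21)=792, p(22)=1002, p(23)=1255, p(24)=1575, p(25)=1958, p(26)=2436, p(27)=3010, p(28)=3718, p(29)=4565, p(30)=5604, p(31)=6842, p(32)=8349, p(33)=10143, p(34)=12310, p(35)=14883, p(36)=17977, p(37)=21637, p(38)=26015, p(39)=31185, p(40)=37338, p(41)=44583, p(42)=53174, p(43)=63261, p(44)=75175, p(45)=89134, p(46)=105558, p(47)=124754, p(48)=147273, p(49)=173525, p(50)=204226, p(51)=239943, p(52)=281589, p(53)=329931, p(54)=386155, p(55)=451276, p(56)=526823, p(57)=614154, p(58)=715220, p(59)=831820, p(60)=966467, p(61)=1121505, p(62)=1300156, p(63)=1505499, p(64)=1741630, p(65)=2012558, p(66)=2323520, p(67)=2679689, p(68)=3087735, p(69)=3554345, p(70)=4087968, p(71)=4697205, p(72)=5392783, p(73)=6185689, p(74)=7089500, p(75)=8118264, p(76)=9289091, p(77)=10619863, p(78)=12132164, p(79)=13848650, p(80)=15796476, p(81)=18004327, p(82)=20506255, p(83)=23338469, p(84)=26543660, p(85)=30167357, p(86)=34262962, p(87)=38887673, p(88)=44108109, p(89)=49995925, p(90)=56634173, p(91)=64112359, p(92)=72533807, p(93)=82010177, p(94)=92669720, p(95)=104651419, p(96)=118114304, p(97)=133230930, p(98)=150198136, p(99)=169229875, p(100)=190569292, p(101)=214481126, p(102)=241265379, p(103)=271248950, p(104)=304801365, p(105)=342325709, p(106)=384276336, p(107)=431149389, p(108)=483502844, p(109)=541946240, p(110)=607163746, p(111)=679903203, p(112)=761002156, p(113)=851376628, p(114)=952050665, p(115)=1064144451, p(116)=1188908248, p(117)=1327710076, p(118)=1482074143, p(119)=1653668665, p(120)=1844349560, p(121)=2056148051, p(122)=2291320912, p(123)=2552338241, p(124)=2841940500, p(125)=3163127352, p(126)=3519222692, p(127)=3913864295, p(128)=4351078600, p(129)=4835271870, p(130)=5371315400, p(131)=5964539504, p(132)=6620830889, p(133)=7346629512, p(134)=8149040695, p(135)=9035836076, p(136)=10015581680, p(137)=11097645016, p(138)=12292341831, p(139)=13610949895, p(140)=15065878135, p(141)=16670689208, p(142)=18440293320, p(143)=20390982757, p(144)=22540654445, p(145)=24908858009, p(146)=27517052599, p(147)=30388671978, p(148)=33549419497, p(149)=37027355200, p(150)=40853235313, p(151)=45060624582, p(152)=49686288421, p(153)=54770336324.
Final step: p(154) = p(153) + p(152) - p(149) - p(147) + p(142) + p(139) - p(132) - p(128) + p(119) + p(114) - p(103) - p(97) + p(84) + p(77) - p(62) - p(54) + p(37) + p(28) - p(9)
= 54770336324 + 49686288421 - 37027355200 - 30388671978 + 18440293320 + 13610949895 - 6620830889 - 4351078600 + 1653668665 + 952050665 - 271248950 - 133230930 + 26543660 + 10619863 - 1300156 - 386155 + 21637 + 3718 - 30
= 60356673280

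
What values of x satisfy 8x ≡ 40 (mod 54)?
x ≡ 5 (mod 27)

gcd(8, 54) = 2, which divides 40, so solutions exist.
Divide through by 2: 4x ≡ 20 (mod 27).
Find 4^(-1) mod 27 by the extended Euclidean algorithm:
27 = 6 × 4 + 3  ⟹  3 = (1)·27 + (-6)·4
4 = 1 × 3 + 1  ⟹  1 = (-1)·27 + (7)·4
So (7)·4 ≡ 1 (mod 27), i.e. 4^(-1) ≡ 7 (mod 27).
x ≡ 7 × 20 = 140 ≡ 5 (mod 27).
Check: 8 × 5 = 40 ≡ 40 (mod 54).
x ≡ 5 (mod 27), giving 2 solutions mod 54.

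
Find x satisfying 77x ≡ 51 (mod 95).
x ≡ 13 (mod 95)

gcd(77, 95) = 1, which divides 51, so solutions exist.
Find 77^(-1) mod 95 by the extended Euclidean algorithm:
95 = 1 × 77 + 18  ⟹  18 = (1)·95 + (-1)·77
77 = 4 × 18 + 5  ⟹  5 = (-4)·95 + (5)·77
18 = 3 × 5 + 3  ⟹  3 = (13)·95 + (-16)·77
5 = 1 × 3 + 2  ⟹  2 = (-17)·95 + (21)·77
3 = 1 × 2 + 1  ⟹  1 = (30)·95 + (-37)·77
So (-37)·77 ≡ 1 (mod 95), i.e. 77^(-1) ≡ -37 ≡ 58 (mod 95).
x ≡ 58 × 51 = 2958 ≡ 13 (mod 95).
Check: 77 × 13 = 1001 ≡ 51 (mod 95).
Unique solution: x ≡ 13 (mod 95)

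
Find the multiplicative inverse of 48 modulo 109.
25

gcd(48, 109) = 1, so the inverse exists.
Extended Euclidean algorithm on (109, 48):
109 = 2 × 48 + 13  ⟹  13 = (1)·109 + (-2)·48
48 = 3 × 13 + 9  ⟹  9 = (-3)·109 + (7)·48
13 = 1 × 9 + 4  ⟹  4 = (4)·109 + (-9)·48
9 = 2 × 4 + 1  ⟹  1 = (-11)·109 + (25)·48
So (25)·48 ≡ 1 (mod 109), i.e. 48^(-1) ≡ 25 (mod 109).
Check: 48 × 25 = 1200 ≡ 1 (mod 109)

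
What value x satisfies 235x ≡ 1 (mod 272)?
147

gcd(235, 272) = 1, so the inverse exists.
Extended Euclidean algorithm on (272, 235):
272 = 1 × 235 + 37  ⟹  37 = (1)·272 + (-1)·235
235 = 6 × 37 + 13  ⟹  13 = (-6)·272 + (7)·235
37 = 2 × 13 + 11  ⟹  11 = (13)·272 + (-15)·235
13 = 1 × 11 + 2  ⟹  2 = (-19)·272 + (22)·235
11 = 5 × 2 + 1  ⟹  1 = (108)·272 + (-125)·235
So (-125)·235 ≡ 1 (mod 272), i.e. 235^(-1) ≡ -125 ≡ 147 (mod 272).
Check: 235 × 147 = 34545 ≡ 1 (mod 272)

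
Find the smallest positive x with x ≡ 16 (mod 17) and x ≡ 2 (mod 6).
50

Using Chinese Remainder Theorem:
M = 17 × 6 = 102
M1 = 6, M2 = 17
y1 = 6^(-1) mod 17 = 3
y2 = 17^(-1) mod 6 = 5
x = (16×6×3 + 2×17×5) mod 102 = 50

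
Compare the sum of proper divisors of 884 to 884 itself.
deficient

Proper divisors of 884: sum = 1 + 2 + 4 + 13 + 17 + 26 + 34 + 52 + 68 + 221 + 442 = 880
Since 880 < 884, 884 is deficient.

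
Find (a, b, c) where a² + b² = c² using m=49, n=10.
(2301, 980, 2501)

Euclid's formula: a = m² - n², b = 2mn, c = m² + n²
m = 49, n = 10
a = 49² - 10² = 2401 - 100 = 2301
b = 2 × 49 × 10 = 980
c = 49² + 10² = 2401 + 100 = 2501
Verification: 2301² + 980² = 5294601 + 960400 = 6255001 = 2501² ✓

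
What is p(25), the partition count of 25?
1958

p(n) counts ways to write n as a sum of positive integers (order ignored).
Euler's pentagonal recurrence: p(k) = p(k-1) + p(k-2) - p(k-5) - p(k-7) + p(k-12) + p(k-15) - ... (offsets j(3j∓1)/2, signs ++--, p(0)=1, p(<0)=0).
DP table for k = 0..24: p(0)=1, p(1)=1, p(2)=2, p(3)=3, p(4)=5, p(5)=7, p(6)=11, p(7)=15, p(8)=22, p(9)=30, p(10)=42, p(11)=56, p(12)=77, p(13)=101, p(14)=135, p(15)=176, p(16)=231, p(17)=297, p(18)=385, p(19)=490, p(20)=627, p(21)=792, p(22)=1002, p(23)=1255, p(24)=1575.
Final step: p(25) = p(24) + p(23) - p(20) - p(18) + p(13) + p(10) - p(3)
= 1575 + 1255 - 627 - 385 + 101 + 42 - 3
= 1958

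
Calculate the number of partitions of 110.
607163746

p(n) counts ways to write n as a sum of positive integers (order ignored).
Euler's pentagonal recurrence: p(k) = p(k-1) + p(k-2) - p(k-5) - p(k-7) + p(k-12) + p(k-15) - ... (offsets j(3j∓1)/2, signs ++--, p(0)=1, p(<0)=0).
DP table for k = 0..109: p(0)=1, p(1)=1, p(2)=2, p(3)=3, p(4)=5, p(5)=7, p(6)=11, p(7)=15, p(8)=22, p(9)=30, p(10)=42, p(11)=56, p(12)=77, p(13)=101, p(14)=135, p(15)=176, p(16)=231, p(17)=297, p(18)=385, p(19)=490, p(20)=627, p(21)=792, p(22)=1002, p(23)=1255, p(24)=1575, p(25)=1958, p(26)=2436, p(27)=3010, p(28)=3718, p(29)=4565, p(30)=5604, p(31)=6842, p(32)=8349, p(33)=10143, p(34)=12310, p(35)=14883, p(36)=17977, p(37)=21637, p(38)=26015, p(39)=31185, p(40)=37338, p(41)=44583, p(42)=53174, p(43)=63261, p(44)=75175, p(45)=89134, p(46)=105558, p(47)=124754, p(48)=147273, p(49)=173525, p(50)=204226, p(51)=239943, p(52)=281589, p(53)=329931, p(54)=386155, p(55)=451276, p(56)=526823, p(57)=614154, p(58)=715220, p(59)=831820, p(60)=966467, p(61)=1121505, p(62)=1300156, p(63)=1505499, p(64)=1741630, p(65)=2012558, p(66)=2323520, p(67)=2679689, p(68)=3087735, p(69)=3554345, p(70)=4087968, p(71)=4697205, p(72)=5392783, p(73)=6185689, p(74)=7089500, p(75)=8118264, p(76)=9289091, p(77)=10619863, p(78)=12132164, p(79)=13848650, p(80)=15796476, p(81)=18004327, p(82)=20506255, p(83)=23338469, p(84)=26543660, p(85)=30167357, p(86)=34262962, p(87)=38887673, p(88)=44108109, p(89)=49995925, p(90)=56634173, p(91)=64112359, p(92)=72533807, p(93)=82010177, p(94)=92669720, p(95)=104651419, p(96)=118114304, p(97)=133230930, p(98)=150198136, p(99)=169229875, p(100)=190569292, p(101)=214481126, p(102)=241265379, p(103)=271248950, p(104)=304801365, p(105)=342325709, p(106)=384276336, p(107)=431149389, p(108)=483502844, p(109)=541946240.
Final step: p(110) = p(109) + p(108) - p(105) - p(103) + p(98) + p(95) - p(88) - p(84) + p(75) + p(70) - p(59) - p(53) + p(40) + p(33) - p(18) - p(10)
= 541946240 + 483502844 - 342325709 - 271248950 + 150198136 + 104651419 - 44108109 - 26543660 + 8118264 + 4087968 - 831820 - 329931 + 37338 + 10143 - 385 - 42
= 607163746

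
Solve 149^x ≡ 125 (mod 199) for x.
126

Baby-step giant-step with step n = ⌈√199⌉ = 15.
Baby steps 149^j mod 199 (j:value) for j=0..14: 0:1, 1:149, 2:112, 3:171, 4:7, 5:48, 6:187, 7:3, 8:49, 9:137, 10:115, 11:21, 12:144, 13:163, 14:9.
Giant-step multiplier: 149^(-15) ≡ 149^(198-15) = 149^183 ≡ 88 (mod 199).
Giant steps γ_i = 125·88^i mod 199: γ_0=125, γ_1=55, γ_2=64, γ_3=60, γ_4=106, γ_5=174, γ_6=188, γ_7=27, γ_8=187 (in table at j=6).
x = i·n + j = 8·15 + 6 = 126.
Check: 149^126 ≡ 125 (mod 199).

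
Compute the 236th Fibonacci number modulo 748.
305

Matrix identity: Q^n = [[F_(n+1), F_n], [F_n, F_(n-1)]] with Q = [[1,1],[1,0]].
n = 236 = 11101100₂. Square-and-multiply, entries mod 748:
Q^1 = [[1,1],[1,0]]
Q^3 = (Q^1)²·Q = [[3,2],[2,1]]
Q^7 = (Q^3)²·Q = [[21,13],[13,8]]
Q^14 = (Q^7)² = [[610,377],[377,233]]
Q^29 = (Q^14)²·Q = [[264,353],[353,659]]
Q^59 = (Q^29)²·Q = [[264,573],[573,439]]
Q^118 = (Q^59)² = [[89,395],[395,442]]
Q^236 = (Q^118)² = [[134,305],[305,577]]
F_236 mod 748 = Q^236[0][1] = 305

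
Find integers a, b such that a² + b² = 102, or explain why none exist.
Not possible

Factorization: 102 = 2 × 3 × 17
By Fermat: n is sum of two squares iff every prime p ≡ 3 (mod 4) appears to even power.
Prime(s) ≡ 3 (mod 4) with odd exponent: [(3, 1)]
Therefore 102 cannot be expressed as a² + b².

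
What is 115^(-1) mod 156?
19

gcd(115, 156) = 1, so the inverse exists.
Extended Euclidean algorithm on (156, 115):
156 = 1 × 115 + 41  ⟹  41 = (1)·156 + (-1)·115
115 = 2 × 41 + 33  ⟹  33 = (-2)·156 + (3)·115
41 = 1 × 33 + 8  ⟹  8 = (3)·156 + (-4)·115
33 = 4 × 8 + 1  ⟹  1 = (-14)·156 + (19)·115
So (19)·115 ≡ 1 (mod 156), i.e. 115^(-1) ≡ 19 (mod 156).
Check: 115 × 19 = 2185 ≡ 1 (mod 156)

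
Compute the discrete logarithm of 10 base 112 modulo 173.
56

Baby-step giant-step with step n = ⌈√173⌉ = 14.
Baby steps 112^j mod 173 (j:value) for j=0..13: 0:1, 1:112, 2:88, 3:168, 4:132, 5:79, 6:25, 7:32, 8:124, 9:48, 10:13, 11:72, 12:106, 13:108.
Giant-step multiplier: 112^(-14) ≡ 112^(172-14) = 112^158 ≡ 37 (mod 173).
Giant steps γ_i = 10·37^i mod 173: γ_0=10, γ_1=24, γ_2=23, γ_3=159, γ_4=1 (in table at j=0).
x = i·n + j = 4·14 + 0 = 56.
Check: 112^56 ≡ 10 (mod 173).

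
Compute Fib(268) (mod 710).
211

Matrix identity: Q^n = [[F_(n+1), F_n], [F_n, F_(n-1)]] with Q = [[1,1],[1,0]].
n = 268 = 100001100₂. Square-and-multiply, entries mod 710:
Q^1 = [[1,1],[1,0]]
Q^2 = (Q^1)² = [[2,1],[1,1]]
Q^4 = (Q^2)² = [[5,3],[3,2]]
Q^8 = (Q^4)² = [[34,21],[21,13]]
Q^16 = (Q^8)² = [[177,277],[277,610]]
Q^33 = (Q^16)²·Q = [[167,138],[138,29]]
Q^67 = (Q^33)²·Q = [[141,73],[73,68]]
Q^134 = (Q^67)² = [[360,347],[347,13]]
Q^268 = (Q^134)² = [[89,211],[211,588]]
F_268 mod 710 = Q^268[0][1] = 211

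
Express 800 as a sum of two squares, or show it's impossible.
4² + 28² (a=4, b=28)

Factorization: 800 = 2^5 × 5^2
By Fermat: n is sum of two squares iff every prime p ≡ 3 (mod 4) appears to even power.
All primes ≡ 3 (mod 4) appear to even power.
Search a = 0, 1, 2, … for 800 - a² a perfect square: first hit at a = 4: 800 - 16 = 784 = 28².
800 = 4² + 28² = 16 + 784 ✓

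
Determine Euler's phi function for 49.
42

49 = 7^2
φ(n) = n × ∏(1 - 1/p) for each prime p dividing n
φ(49) = 49 × (1 - 1/7) = 42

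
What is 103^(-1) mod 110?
47

gcd(103, 110) = 1, so the inverse exists.
Extended Euclidean algorithm on (110, 103):
110 = 1 × 103 + 7  ⟹  7 = (1)·110 + (-1)·103
103 = 14 × 7 + 5  ⟹  5 = (-14)·110 + (15)·103
7 = 1 × 5 + 2  ⟹  2 = (15)·110 + (-16)·103
5 = 2 × 2 + 1  ⟹  1 = (-44)·110 + (47)·103
So (47)·103 ≡ 1 (mod 110), i.e. 103^(-1) ≡ 47 (mod 110).
Check: 103 × 47 = 4841 ≡ 1 (mod 110)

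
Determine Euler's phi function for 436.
216

436 = 2^2 × 109
φ(n) = n × ∏(1 - 1/p) for each prime p dividing n
φ(436) = 436 × (1 - 1/2) × (1 - 1/109) = 216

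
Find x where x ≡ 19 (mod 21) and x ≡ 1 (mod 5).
61

Using Chinese Remainder Theorem:
M = 21 × 5 = 105
M1 = 5, M2 = 21
y1 = 5^(-1) mod 21 = 17
y2 = 21^(-1) mod 5 = 1
x = (19×5×17 + 1×21×1) mod 105 = 61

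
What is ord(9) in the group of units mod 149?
74

149 is prime, so ord(9) divides φ(149) = 148.
Divisors of 148: 1, 2, 4, 37, 74, 148.
Repeated squaring: 9^1 ≡ 9, 9^2 ≡ 81, 9^4 ≡ 5, 9^8 ≡ 25, 9^16 ≡ 29, 9^32 ≡ 96, 9^64 ≡ 127, 9^128 ≡ 37 (mod 149).
Test 9^d mod 149 for each divisor d in increasing order:
9^1 ≡ 9
9^2 ≡ 81
9^4 ≡ 5
9^37 = 9^32·9^4·9^1 ≡ 148
9^74 = 9^64·9^8·9^2 ≡ 1  ← first divisor giving 1
The order is 74.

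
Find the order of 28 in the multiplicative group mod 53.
13

53 is prime, so ord(28) divides φ(53) = 52.
Divisors of 52: 1, 2, 4, 13, 26, 52.
Repeated squaring: 28^1 ≡ 28, 28^2 ≡ 42, 28^4 ≡ 15, 28^8 ≡ 13, 28^16 ≡ 10, 28^32 ≡ 47 (mod 53).
Test 28^d mod 53 for each divisor d in increasing order:
28^1 ≡ 28
28^2 ≡ 42
28^4 ≡ 15
28^13 = 28^8·28^4·28^1 ≡ 1  ← first divisor giving 1
The order is 13.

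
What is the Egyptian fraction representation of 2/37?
1/19 + 1/703

Greedy algorithm:
2/37: ceiling(37/2) = 19, use 1/19
1/703: ceiling(703/1) = 703, use 1/703
Result: 2/37 = 1/19 + 1/703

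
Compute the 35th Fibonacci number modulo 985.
970

Matrix identity: Q^n = [[F_(n+1), F_n], [F_n, F_(n-1)]] with Q = [[1,1],[1,0]].
n = 35 = 100011₂. Square-and-multiply, entries mod 985:
Q^1 = [[1,1],[1,0]]
Q^2 = (Q^1)² = [[2,1],[1,1]]
Q^4 = (Q^2)² = [[5,3],[3,2]]
Q^8 = (Q^4)² = [[34,21],[21,13]]
Q^17 = (Q^8)²·Q = [[614,612],[612,2]]
Q^35 = (Q^17)²·Q = [[707,970],[970,722]]
F_35 mod 985 = Q^35[0][1] = 970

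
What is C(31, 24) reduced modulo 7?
4

Using Lucas' theorem:
Write n=31 and k=24 in base 7:
n in base 7: [4, 3]
k in base 7: [3, 3]
C(31,24) mod 7 = ∏ C(n_i, k_i) mod 7
Digit binomials (mod 7): C(4,3) = 4; C(3,3) = 1
Product: 4 × 1 = 4 ≡ 4 (mod 7)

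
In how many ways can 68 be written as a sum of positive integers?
3087735

p(n) counts ways to write n as a sum of positive integers (order ignored).
Euler's pentagonal recurrence: p(k) = p(k-1) + p(k-2) - p(k-5) - p(k-7) + p(k-12) + p(k-15) - ... (offsets j(3j∓1)/2, signs ++--, p(0)=1, p(<0)=0).
DP table for k = 0..67: p(0)=1, p(1)=1, p(2)=2, p(3)=3, p(4)=5, p(5)=7, p(6)=11, p(7)=15, p(8)=22, p(9)=30, p(10)=42, p(11)=56, p(12)=77, p(13)=101, p(14)=135, p(15)=176, p(16)=231, p(17)=297, p(18)=385, p(19)=490, p(20)=627, p(21)=792, p(22)=1002, p(23)=1255, p(24)=1575, p(25)=1958, p(26)=2436, p(27)=3010, p(28)=3718, p(29)=4565, p(30)=5604, p(31)=6842, p(32)=8349, p(33)=10143, p(34)=12310, p(35)=14883, p(36)=17977, p(37)=21637, p(38)=26015, p(39)=31185, p(40)=37338, p(41)=44583, p(42)=53174, p(43)=63261, p(44)=75175, p(45)=89134, p(46)=105558, p(47)=124754, p(48)=147273, p(49)=173525, p(50)=204226, p(51)=239943, p(52)=281589, p(53)=329931, p(54)=386155, p(55)=451276, p(56)=526823, p(57)=614154, p(58)=715220, p(59)=831820, p(60)=966467, p(61)=1121505, p(62)=1300156, p(63)=1505499, p(64)=1741630, p(65)=2012558, p(66)=2323520, p(67)=2679689.
Final step: p(68) = p(67) + p(66) - p(63) - p(61) + p(56) + p(53) - p(46) - p(42) + p(33) + p(28) - p(17) - p(11)
= 2679689 + 2323520 - 1505499 - 1121505 + 526823 + 329931 - 105558 - 53174 + 10143 + 3718 - 297 - 56
= 3087735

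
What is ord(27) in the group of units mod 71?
35

71 is prime, so ord(27) divides φ(71) = 70.
Divisors of 70: 1, 2, 5, 7, 10, 14, 35, 70.
Repeated squaring: 27^1 ≡ 27, 27^2 ≡ 19, 27^4 ≡ 6, 27^8 ≡ 36, 27^16 ≡ 18, 27^32 ≡ 40, 27^64 ≡ 38 (mod 71).
Test 27^d mod 71 for each divisor d in increasing order:
27^1 ≡ 27
27^2 ≡ 19
27^5 = 27^4·27^1 ≡ 20
27^7 = 27^4·27^2·27^1 ≡ 25
27^10 = 27^8·27^2 ≡ 45
27^14 = 27^8·27^4·27^2 ≡ 57
27^35 = 27^32·27^2·27^1 ≡ 1  ← first divisor giving 1
The order is 35.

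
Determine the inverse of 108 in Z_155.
122

gcd(108, 155) = 1, so the inverse exists.
Extended Euclidean algorithm on (155, 108):
155 = 1 × 108 + 47  ⟹  47 = (1)·155 + (-1)·108
108 = 2 × 47 + 14  ⟹  14 = (-2)·155 + (3)·108
47 = 3 × 14 + 5  ⟹  5 = (7)·155 + (-10)·108
14 = 2 × 5 + 4  ⟹  4 = (-16)·155 + (23)·108
5 = 1 × 4 + 1  ⟹  1 = (23)·155 + (-33)·108
So (-33)·108 ≡ 1 (mod 155), i.e. 108^(-1) ≡ -33 ≡ 122 (mod 155).
Check: 108 × 122 = 13176 ≡ 1 (mod 155)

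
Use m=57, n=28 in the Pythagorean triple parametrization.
(2465, 3192, 4033)

Euclid's formula: a = m² - n², b = 2mn, c = m² + n²
m = 57, n = 28
a = 57² - 28² = 3249 - 784 = 2465
b = 2 × 57 × 28 = 3192
c = 57² + 28² = 3249 + 784 = 4033
Verification: 2465² + 3192² = 6076225 + 10188864 = 16265089 = 4033² ✓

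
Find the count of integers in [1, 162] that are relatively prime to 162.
54

162 = 2 × 3^4
φ(n) = n × ∏(1 - 1/p) for each prime p dividing n
φ(162) = 162 × (1 - 1/2) × (1 - 1/3) = 54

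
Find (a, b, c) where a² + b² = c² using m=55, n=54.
(109, 5940, 5941)

Euclid's formula: a = m² - n², b = 2mn, c = m² + n²
m = 55, n = 54
a = 55² - 54² = 3025 - 2916 = 109
b = 2 × 55 × 54 = 5940
c = 55² + 54² = 3025 + 2916 = 5941
Verification: 109² + 5940² = 11881 + 35283600 = 35295481 = 5941² ✓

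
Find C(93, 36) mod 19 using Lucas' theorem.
4

Using Lucas' theorem:
Write n=93 and k=36 in base 19:
n in base 19: [4, 17]
k in base 19: [1, 17]
C(93,36) mod 19 = ∏ C(n_i, k_i) mod 19
Digit binomials (mod 19): C(4,1) = 4; C(17,17) = 1
Product: 4 × 1 = 4 ≡ 4 (mod 19)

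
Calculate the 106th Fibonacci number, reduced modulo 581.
300

Matrix identity: Q^n = [[F_(n+1), F_n], [F_n, F_(n-1)]] with Q = [[1,1],[1,0]].
n = 106 = 1101010₂. Square-and-multiply, entries mod 581:
Q^1 = [[1,1],[1,0]]
Q^3 = (Q^1)²·Q = [[3,2],[2,1]]
Q^6 = (Q^3)² = [[13,8],[8,5]]
Q^13 = (Q^6)²·Q = [[377,233],[233,144]]
Q^26 = (Q^13)² = [[40,545],[545,76]]
Q^53 = (Q^26)²·Q = [[463,572],[572,472]]
Q^106 = (Q^53)² = [[61,300],[300,342]]
F_106 mod 581 = Q^106[0][1] = 300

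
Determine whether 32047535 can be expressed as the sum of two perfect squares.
Not possible

Factorization: 32047535 = 5 × 13 × 79^3
By Fermat: n is sum of two squares iff every prime p ≡ 3 (mod 4) appears to even power.
Prime(s) ≡ 3 (mod 4) with odd exponent: [(79, 3)]
Therefore 32047535 cannot be expressed as a² + b².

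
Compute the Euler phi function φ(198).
60

198 = 2 × 3^2 × 11
φ(n) = n × ∏(1 - 1/p) for each prime p dividing n
φ(198) = 198 × (1 - 1/2) × (1 - 1/3) × (1 - 1/11) = 60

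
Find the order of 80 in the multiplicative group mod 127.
42

127 is prime, so ord(80) divides φ(127) = 126.
Divisors of 126: 1, 2, 3, 6, 7, 9, 14, 18, 21, 42, 63, 126.
Repeated squaring: 80^1 ≡ 80, 80^2 ≡ 50, 80^4 ≡ 87, 80^8 ≡ 76, 80^16 ≡ 61, 80^32 ≡ 38, 80^64 ≡ 47 (mod 127).
Test 80^d mod 127 for each divisor d in increasing order:
80^1 ≡ 80
80^2 ≡ 50
80^3 = 80^2·80^1 ≡ 63
80^6 = 80^4·80^2 ≡ 32
80^7 = 80^4·80^2·80^1 ≡ 20
80^9 = 80^8·80^1 ≡ 111
80^14 = 80^8·80^4·80^2 ≡ 19
80^18 = 80^16·80^2 ≡ 2
80^21 = 80^16·80^4·80^1 ≡ 126
80^42 = 80^32·80^8·80^2 ≡ 1  ← first divisor giving 1
The order is 42.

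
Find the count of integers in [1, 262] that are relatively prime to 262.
130

262 = 2 × 131
φ(n) = n × ∏(1 - 1/p) for each prime p dividing n
φ(262) = 262 × (1 - 1/2) × (1 - 1/131) = 130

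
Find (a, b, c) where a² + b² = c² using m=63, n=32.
(2945, 4032, 4993)

Euclid's formula: a = m² - n², b = 2mn, c = m² + n²
m = 63, n = 32
a = 63² - 32² = 3969 - 1024 = 2945
b = 2 × 63 × 32 = 4032
c = 63² + 32² = 3969 + 1024 = 4993
Verification: 2945² + 4032² = 8673025 + 16257024 = 24930049 = 4993² ✓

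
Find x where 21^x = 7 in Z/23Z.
15

Baby-step giant-step with step n = ⌈√23⌉ = 5.
Baby steps 21^j mod 23 (j:value) for j=0..4: 0:1, 1:21, 2:4, 3:15, 4:16.
Giant-step multiplier: 21^(-5) ≡ 21^(22-5) = 21^17 ≡ 5 (mod 23).
Giant steps γ_i = 7·5^i mod 23: γ_0=7, γ_1=12, γ_2=14, γ_3=1 (in table at j=0).
x = i·n + j = 3·5 + 0 = 15.
Check: 21^15 ≡ 7 (mod 23).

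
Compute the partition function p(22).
1002

p(n) counts ways to write n as a sum of positive integers (order ignored).
Euler's pentagonal recurrence: p(k) = p(k-1) + p(k-2) - p(k-5) - p(k-7) + p(k-12) + p(k-15) - ... (offsets j(3j∓1)/2, signs ++--, p(0)=1, p(<0)=0).
DP table for k = 0..21: p(0)=1, p(1)=1, p(2)=2, p(3)=3, p(4)=5, p(5)=7, p(6)=11, p(7)=15, p(8)=22, p(9)=30, p(10)=42, p(11)=56, p(12)=77, p(13)=101, p(14)=135, p(15)=176, p(16)=231, p(17)=297, p(18)=385, p(19)=490, p(20)=627, p(21)=792.
Final step: p(22) = p(21) + p(20) - p(17) - p(15) + p(10) + p(7) - p(0)
= 792 + 627 - 297 - 176 + 42 + 15 - 1
= 1002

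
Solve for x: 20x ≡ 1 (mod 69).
38

gcd(20, 69) = 1, so the inverse exists.
Extended Euclidean algorithm on (69, 20):
69 = 3 × 20 + 9  ⟹  9 = (1)·69 + (-3)·20
20 = 2 × 9 + 2  ⟹  2 = (-2)·69 + (7)·20
9 = 4 × 2 + 1  ⟹  1 = (9)·69 + (-31)·20
So (-31)·20 ≡ 1 (mod 69), i.e. 20^(-1) ≡ -31 ≡ 38 (mod 69).
Check: 20 × 38 = 760 ≡ 1 (mod 69)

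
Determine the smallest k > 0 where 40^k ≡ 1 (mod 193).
192

193 is prime, so ord(40) divides φ(193) = 192.
Divisors of 192: 1, 2, 3, 4, 6, 8, 12, 16, 24, 32, 48, 64, 96, 192.
Repeated squaring: 40^1 ≡ 40, 40^2 ≡ 56, 40^4 ≡ 48, 40^8 ≡ 181, 40^16 ≡ 144, 40^32 ≡ 85, 40^64 ≡ 84, 40^128 ≡ 108 (mod 193).
Test 40^d mod 193 for each divisor d in increasing order:
40^1 ≡ 40
40^2 ≡ 56
40^3 = 40^2·40^1 ≡ 117
40^4 ≡ 48
40^6 = 40^4·40^2 ≡ 179
40^8 ≡ 181
40^12 = 40^8·40^4 ≡ 3
40^16 ≡ 144
40^24 = 40^16·40^8 ≡ 9
40^32 ≡ 85
40^48 = 40^32·40^16 ≡ 81
40^64 ≡ 84
40^96 = 40^64·40^32 ≡ 192
40^192 = 40^128·40^64 ≡ 1  ← first divisor giving 1
The order is 192.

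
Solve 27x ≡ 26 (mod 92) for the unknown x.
x ≡ 18 (mod 92)

gcd(27, 92) = 1, which divides 26, so solutions exist.
Find 27^(-1) mod 92 by the extended Euclidean algorithm:
92 = 3 × 27 + 11  ⟹  11 = (1)·92 + (-3)·27
27 = 2 × 11 + 5  ⟹  5 = (-2)·92 + (7)·27
11 = 2 × 5 + 1  ⟹  1 = (5)·92 + (-17)·27
So (-17)·27 ≡ 1 (mod 92), i.e. 27^(-1) ≡ -17 ≡ 75 (mod 92).
x ≡ 75 × 26 = 1950 ≡ 18 (mod 92).
Check: 27 × 18 = 486 ≡ 26 (mod 92).
Unique solution: x ≡ 18 (mod 92)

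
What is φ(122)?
60

122 = 2 × 61
φ(n) = n × ∏(1 - 1/p) for each prime p dividing n
φ(122) = 122 × (1 - 1/2) × (1 - 1/61) = 60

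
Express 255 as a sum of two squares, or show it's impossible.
Not possible

Factorization: 255 = 3 × 5 × 17
By Fermat: n is sum of two squares iff every prime p ≡ 3 (mod 4) appears to even power.
Prime(s) ≡ 3 (mod 4) with odd exponent: [(3, 1)]
Therefore 255 cannot be expressed as a² + b².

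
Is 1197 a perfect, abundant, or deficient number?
deficient

Proper divisors of 1197: sum = 1 + 3 + 7 + 9 + 19 + 21 + 57 + 63 + 133 + 171 + 399 = 883
Since 883 < 1197, 1197 is deficient.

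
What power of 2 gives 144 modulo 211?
90

Baby-step giant-step with step n = ⌈√211⌉ = 15.
Baby steps 2^j mod 211 (j:value) for j=0..14: 0:1, 1:2, 2:4, 3:8, 4:16, 5:32, 6:64, 7:128, 8:45, 9:90, 10:180, 11:149, 12:87, 13:174, 14:137.
Giant-step multiplier: 2^(-15) ≡ 2^(210-15) = 2^195 ≡ 67 (mod 211).
Giant steps γ_i = 144·67^i mod 211: γ_0=144, γ_1=153, γ_2=123, γ_3=12, γ_4=171, γ_5=63, γ_6=1 (in table at j=0).
x = i·n + j = 6·15 + 0 = 90.
Check: 2^90 ≡ 144 (mod 211).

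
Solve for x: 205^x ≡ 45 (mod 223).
167

Baby-step giant-step with step n = ⌈√223⌉ = 15.
Baby steps 205^j mod 223 (j:value) for j=0..14: 0:1, 1:205, 2:101, 3:189, 4:166, 5:134, 6:41, 7:154, 8:127, 9:167, 10:116, 11:142, 12:120, 13:70, 14:78.
Giant-step multiplier: 205^(-15) ≡ 205^(222-15) = 205^207 ≡ 125 (mod 223).
Giant steps γ_i = 45·125^i mod 223: γ_0=45, γ_1=50, γ_2=6, γ_3=81, γ_4=90, γ_5=100, γ_6=12, γ_7=162, γ_8=180, γ_9=200, γ_10=24, γ_11=101 (in table at j=2).
x = i·n + j = 11·15 + 2 = 167.
Check: 205^167 ≡ 45 (mod 223).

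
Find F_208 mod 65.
1

Matrix identity: Q^n = [[F_(n+1), F_n], [F_n, F_(n-1)]] with Q = [[1,1],[1,0]].
n = 208 = 11010000₂. Square-and-multiply, entries mod 65:
Q^1 = [[1,1],[1,0]]
Q^3 = (Q^1)²·Q = [[3,2],[2,1]]
Q^6 = (Q^3)² = [[13,8],[8,5]]
Q^13 = (Q^6)²·Q = [[52,38],[38,14]]
Q^26 = (Q^13)² = [[53,38],[38,15]]
Q^52 = (Q^26)² = [[28,49],[49,44]]
Q^104 = (Q^52)² = [[0,18],[18,47]]
Q^208 = (Q^104)² = [[64,1],[1,63]]
F_208 mod 65 = Q^208[0][1] = 1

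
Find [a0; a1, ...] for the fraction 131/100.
[1; 3, 4, 2, 3]

Euclidean algorithm steps:
131 = 1 × 100 + 31
100 = 3 × 31 + 7
31 = 4 × 7 + 3
7 = 2 × 3 + 1
3 = 3 × 1 + 0
Continued fraction: [1; 3, 4, 2, 3]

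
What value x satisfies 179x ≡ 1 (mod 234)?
17

gcd(179, 234) = 1, so the inverse exists.
Extended Euclidean algorithm on (234, 179):
234 = 1 × 179 + 55  ⟹  55 = (1)·234 + (-1)·179
179 = 3 × 55 + 14  ⟹  14 = (-3)·234 + (4)·179
55 = 3 × 14 + 13  ⟹  13 = (10)·234 + (-13)·179
14 = 1 × 13 + 1  ⟹  1 = (-13)·234 + (17)·179
So (17)·179 ≡ 1 (mod 234), i.e. 179^(-1) ≡ 17 (mod 234).
Check: 179 × 17 = 3043 ≡ 1 (mod 234)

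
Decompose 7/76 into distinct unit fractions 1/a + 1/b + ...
1/11 + 1/836

Greedy algorithm:
7/76: ceiling(76/7) = 11, use 1/11
1/836: ceiling(836/1) = 836, use 1/836
Result: 7/76 = 1/11 + 1/836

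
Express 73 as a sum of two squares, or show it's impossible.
3² + 8² (a=3, b=8)

Factorization: 73 = 73
By Fermat: n is sum of two squares iff every prime p ≡ 3 (mod 4) appears to even power.
All primes ≡ 3 (mod 4) appear to even power.
Search a = 0, 1, 2, … for 73 - a² a perfect square: first hit at a = 3: 73 - 9 = 64 = 8².
73 = 3² + 8² = 9 + 64 ✓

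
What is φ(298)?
148

298 = 2 × 149
φ(n) = n × ∏(1 - 1/p) for each prime p dividing n
φ(298) = 298 × (1 - 1/2) × (1 - 1/149) = 148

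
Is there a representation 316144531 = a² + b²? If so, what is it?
Not possible

Factorization: 316144531 = 73 × 163^3
By Fermat: n is sum of two squares iff every prime p ≡ 3 (mod 4) appears to even power.
Prime(s) ≡ 3 (mod 4) with odd exponent: [(163, 3)]
Therefore 316144531 cannot be expressed as a² + b².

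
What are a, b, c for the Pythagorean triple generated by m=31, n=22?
(477, 1364, 1445)

Euclid's formula: a = m² - n², b = 2mn, c = m² + n²
m = 31, n = 22
a = 31² - 22² = 961 - 484 = 477
b = 2 × 31 × 22 = 1364
c = 31² + 22² = 961 + 484 = 1445
Verification: 477² + 1364² = 227529 + 1860496 = 2088025 = 1445² ✓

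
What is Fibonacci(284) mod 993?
960

Matrix identity: Q^n = [[F_(n+1), F_n], [F_n, F_(n-1)]] with Q = [[1,1],[1,0]].
n = 284 = 100011100₂. Square-and-multiply, entries mod 993:
Q^1 = [[1,1],[1,0]]
Q^2 = (Q^1)² = [[2,1],[1,1]]
Q^4 = (Q^2)² = [[5,3],[3,2]]
Q^8 = (Q^4)² = [[34,21],[21,13]]
Q^17 = (Q^8)²·Q = [[598,604],[604,987]]
Q^35 = (Q^17)²·Q = [[597,509],[509,88]]
Q^71 = (Q^35)²·Q = [[945,823],[823,122]]
Q^142 = (Q^71)² = [[421,329],[329,92]]
Q^284 = (Q^142)² = [[491,960],[960,524]]
F_284 mod 993 = Q^284[0][1] = 960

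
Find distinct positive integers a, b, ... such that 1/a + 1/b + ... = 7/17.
1/3 + 1/13 + 1/663

Greedy algorithm:
7/17: ceiling(17/7) = 3, use 1/3
4/51: ceiling(51/4) = 13, use 1/13
1/663: ceiling(663/1) = 663, use 1/663
Result: 7/17 = 1/3 + 1/13 + 1/663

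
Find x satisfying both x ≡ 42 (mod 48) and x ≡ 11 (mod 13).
570

Using Chinese Remainder Theorem:
M = 48 × 13 = 624
M1 = 13, M2 = 48
y1 = 13^(-1) mod 48 = 37
y2 = 48^(-1) mod 13 = 3
x = (42×13×37 + 11×48×3) mod 624 = 570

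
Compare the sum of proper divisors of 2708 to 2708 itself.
deficient

Proper divisors of 2708: sum = 1 + 2 + 4 + 677 + 1354 = 2038
Since 2038 < 2708, 2708 is deficient.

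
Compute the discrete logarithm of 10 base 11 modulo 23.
15

Baby-step giant-step with step n = ⌈√23⌉ = 5.
Baby steps 11^j mod 23 (j:value) for j=0..4: 0:1, 1:11, 2:6, 3:20, 4:13.
Giant-step multiplier: 11^(-5) ≡ 11^(22-5) = 11^17 ≡ 14 (mod 23).
Giant steps γ_i = 10·14^i mod 23: γ_0=10, γ_1=2, γ_2=5, γ_3=1 (in table at j=0).
x = i·n + j = 3·5 + 0 = 15.
Check: 11^15 ≡ 10 (mod 23).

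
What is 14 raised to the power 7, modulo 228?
212

Repeated squaring. Binary of 7 = 111.
14^1 ≡ 14 (mod 228); 14^2 ≡ 196 (mod 228); 14^4 ≡ 112 (mod 228)
14^7 = 14^1 × 14^2 × 14^4 ≡ 212 (mod 228)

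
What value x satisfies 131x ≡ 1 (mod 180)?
11

gcd(131, 180) = 1, so the inverse exists.
Extended Euclidean algorithm on (180, 131):
180 = 1 × 131 + 49  ⟹  49 = (1)·180 + (-1)·131
131 = 2 × 49 + 33  ⟹  33 = (-2)·180 + (3)·131
49 = 1 × 33 + 16  ⟹  16 = (3)·180 + (-4)·131
33 = 2 × 16 + 1  ⟹  1 = (-8)·180 + (11)·131
So (11)·131 ≡ 1 (mod 180), i.e. 131^(-1) ≡ 11 (mod 180).
Check: 131 × 11 = 1441 ≡ 1 (mod 180)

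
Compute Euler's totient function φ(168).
48

168 = 2^3 × 3 × 7
φ(n) = n × ∏(1 - 1/p) for each prime p dividing n
φ(168) = 168 × (1 - 1/2) × (1 - 1/3) × (1 - 1/7) = 48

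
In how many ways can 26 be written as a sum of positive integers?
2436

p(n) counts ways to write n as a sum of positive integers (order ignored).
Euler's pentagonal recurrence: p(k) = p(k-1) + p(k-2) - p(k-5) - p(k-7) + p(k-12) + p(k-15) - ... (offsets j(3j∓1)/2, signs ++--, p(0)=1, p(<0)=0).
DP table for k = 0..25: p(0)=1, p(1)=1, p(2)=2, p(3)=3, p(4)=5, p(5)=7, p(6)=11, p(7)=15, p(8)=22, p(9)=30, p(10)=42, p(11)=56, p(12)=77, p(13)=101, p(14)=135, p(15)=176, p(16)=231, p(17)=297, p(18)=385, p(19)=490, p(20)=627, p(21)=792, p(22)=1002, p(23)=1255, p(24)=1575, p(25)=1958.
Final step: p(26) = p(25) + p(24) - p(21) - p(19) + p(14) + p(11) - p(4) - p(0)
= 1958 + 1575 - 792 - 490 + 135 + 56 - 5 - 1
= 2436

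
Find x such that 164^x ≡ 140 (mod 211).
147

Baby-step giant-step with step n = ⌈√211⌉ = 15.
Baby steps 164^j mod 211 (j:value) for j=0..14: 0:1, 1:164, 2:99, 3:200, 4:95, 5:177, 6:121, 7:10, 8:163, 9:146, 10:101, 11:106, 12:82, 13:155, 14:100.
Giant-step multiplier: 164^(-15) ≡ 164^(210-15) = 164^195 ≡ 40 (mod 211).
Giant steps γ_i = 140·40^i mod 211: γ_0=140, γ_1=114, γ_2=129, γ_3=96, γ_4=42, γ_5=203, γ_6=102, γ_7=71, γ_8=97, γ_9=82 (in table at j=12).
x = i·n + j = 9·15 + 12 = 147.
Check: 164^147 ≡ 140 (mod 211).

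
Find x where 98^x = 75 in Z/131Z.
48

Baby-step giant-step with step n = ⌈√131⌉ = 12.
Baby steps 98^j mod 131 (j:value) for j=0..11: 0:1, 1:98, 2:41, 3:88, 4:109, 5:71, 6:15, 7:29, 8:91, 9:10, 10:63, 11:17.
Giant-step multiplier: 98^(-12) ≡ 98^(130-12) = 98^118 ≡ 46 (mod 131).
Giant steps γ_i = 75·46^i mod 131: γ_0=75, γ_1=44, γ_2=59, γ_3=94, γ_4=1 (in table at j=0).
x = i·n + j = 4·12 + 0 = 48.
Check: 98^48 ≡ 75 (mod 131).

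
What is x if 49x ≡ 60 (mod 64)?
x ≡ 60 (mod 64)

gcd(49, 64) = 1, which divides 60, so solutions exist.
Find 49^(-1) mod 64 by the extended Euclidean algorithm:
64 = 1 × 49 + 15  ⟹  15 = (1)·64 + (-1)·49
49 = 3 × 15 + 4  ⟹  4 = (-3)·64 + (4)·49
15 = 3 × 4 + 3  ⟹  3 = (10)·64 + (-13)·49
4 = 1 × 3 + 1  ⟹  1 = (-13)·64 + (17)·49
So (17)·49 ≡ 1 (mod 64), i.e. 49^(-1) ≡ 17 (mod 64).
x ≡ 17 × 60 = 1020 ≡ 60 (mod 64).
Check: 49 × 60 = 2940 ≡ 60 (mod 64).
Unique solution: x ≡ 60 (mod 64)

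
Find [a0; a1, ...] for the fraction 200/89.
[2; 4, 22]

Euclidean algorithm steps:
200 = 2 × 89 + 22
89 = 4 × 22 + 1
22 = 22 × 1 + 0
Continued fraction: [2; 4, 22]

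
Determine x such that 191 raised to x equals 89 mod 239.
47

Baby-step giant-step with step n = ⌈√239⌉ = 16.
Baby steps 191^j mod 239 (j:value) for j=0..15: 0:1, 1:191, 2:153, 3:65, 4:226, 5:146, 6:162, 7:111, 8:169, 9:14, 10:45, 11:230, 12:193, 13:57, 14:132, 15:117.
Giant-step multiplier: 191^(-16) ≡ 191^(238-16) = 191^222 ≡ 2 (mod 239).
Giant steps γ_i = 89·2^i mod 239: γ_0=89, γ_1=178, γ_2=117 (in table at j=15).
x = i·n + j = 2·16 + 15 = 47.
Check: 191^47 ≡ 89 (mod 239).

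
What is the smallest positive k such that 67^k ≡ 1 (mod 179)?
89

179 is prime, so ord(67) divides φ(179) = 178.
Divisors of 178: 1, 2, 89, 178.
Repeated squaring: 67^1 ≡ 67, 67^2 ≡ 14, 67^4 ≡ 17, 67^8 ≡ 110, 67^16 ≡ 107, 67^32 ≡ 172, 67^64 ≡ 49, 67^128 ≡ 74 (mod 179).
Test 67^d mod 179 for each divisor d in increasing order:
67^1 ≡ 67
67^2 ≡ 14
67^89 = 67^64·67^16·67^8·67^1 ≡ 1  ← first divisor giving 1
The order is 89.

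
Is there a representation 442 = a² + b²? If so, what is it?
1² + 21² (a=1, b=21)

Factorization: 442 = 2 × 13 × 17
By Fermat: n is sum of two squares iff every prime p ≡ 3 (mod 4) appears to even power.
All primes ≡ 3 (mod 4) appear to even power.
Search a = 0, 1, 2, … for 442 - a² a perfect square: first hit at a = 1: 442 - 1 = 441 = 21².
442 = 1² + 21² = 1 + 441 ✓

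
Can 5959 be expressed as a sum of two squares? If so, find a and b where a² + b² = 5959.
Not possible

Factorization: 5959 = 59 × 101
By Fermat: n is sum of two squares iff every prime p ≡ 3 (mod 4) appears to even power.
Prime(s) ≡ 3 (mod 4) with odd exponent: [(59, 1)]
Therefore 5959 cannot be expressed as a² + b².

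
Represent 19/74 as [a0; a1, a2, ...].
[0; 3, 1, 8, 2]

Euclidean algorithm steps:
19 = 0 × 74 + 19
74 = 3 × 19 + 17
19 = 1 × 17 + 2
17 = 8 × 2 + 1
2 = 2 × 1 + 0
Continued fraction: [0; 3, 1, 8, 2]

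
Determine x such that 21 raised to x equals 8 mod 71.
24

Baby-step giant-step with step n = ⌈√71⌉ = 9.
Baby steps 21^j mod 71 (j:value) for j=0..8: 0:1, 1:21, 2:15, 3:31, 4:12, 5:39, 6:38, 7:17, 8:2.
Giant-step multiplier: 21^(-9) ≡ 21^(70-9) = 21^61 ≡ 22 (mod 71).
Giant steps γ_i = 8·22^i mod 71: γ_0=8, γ_1=34, γ_2=38 (in table at j=6).
x = i·n + j = 2·9 + 6 = 24.
Check: 21^24 ≡ 8 (mod 71).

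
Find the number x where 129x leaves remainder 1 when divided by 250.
219

gcd(129, 250) = 1, so the inverse exists.
Extended Euclidean algorithm on (250, 129):
250 = 1 × 129 + 121  ⟹  121 = (1)·250 + (-1)·129
129 = 1 × 121 + 8  ⟹  8 = (-1)·250 + (2)·129
121 = 15 × 8 + 1  ⟹  1 = (16)·250 + (-31)·129
So (-31)·129 ≡ 1 (mod 250), i.e. 129^(-1) ≡ -31 ≡ 219 (mod 250).
Check: 129 × 219 = 28251 ≡ 1 (mod 250)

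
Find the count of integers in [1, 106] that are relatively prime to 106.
52

106 = 2 × 53
φ(n) = n × ∏(1 - 1/p) for each prime p dividing n
φ(106) = 106 × (1 - 1/2) × (1 - 1/53) = 52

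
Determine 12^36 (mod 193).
192

Repeated squaring. Binary of 36 = 100100.
12^1 ≡ 12 (mod 193); 12^2 ≡ 144 (mod 193); 12^4 ≡ 85 (mod 193); 12^8 ≡ 84 (mod 193); 12^16 ≡ 108 (mod 193); 12^32 ≡ 84 (mod 193)
12^36 = 12^4 × 12^32 ≡ 192 (mod 193)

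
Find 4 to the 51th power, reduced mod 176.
48

Repeated squaring. Binary of 51 = 110011.
4^1 ≡ 4 (mod 176); 4^2 ≡ 16 (mod 176); 4^4 ≡ 80 (mod 176); 4^8 ≡ 64 (mod 176); 4^16 ≡ 48 (mod 176); 4^32 ≡ 16 (mod 176)
4^51 = 4^1 × 4^2 × 4^16 × 4^32 ≡ 48 (mod 176)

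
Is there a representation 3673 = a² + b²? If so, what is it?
37² + 48² (a=37, b=48)

Factorization: 3673 = 3673
By Fermat: n is sum of two squares iff every prime p ≡ 3 (mod 4) appears to even power.
All primes ≡ 3 (mod 4) appear to even power.
Search a = 0, 1, 2, … for 3673 - a² a perfect square: first hit at a = 37: 3673 - 1369 = 2304 = 48².
3673 = 37² + 48² = 1369 + 2304 ✓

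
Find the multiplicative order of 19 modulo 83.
82

83 is prime, so ord(19) divides φ(83) = 82.
Divisors of 82: 1, 2, 41, 82.
Repeated squaring: 19^1 ≡ 19, 19^2 ≡ 29, 19^4 ≡ 11, 19^8 ≡ 38, 19^16 ≡ 33, 19^32 ≡ 10, 19^64 ≡ 17 (mod 83).
Test 19^d mod 83 for each divisor d in increasing order:
19^1 ≡ 19
19^2 ≡ 29
19^41 = 19^32·19^8·19^1 ≡ 82
19^82 = 19^64·19^16·19^2 ≡ 1  ← first divisor giving 1
The order is 82.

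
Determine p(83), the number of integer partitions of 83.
23338469

p(n) counts ways to write n as a sum of positive integers (order ignored).
Euler's pentagonal recurrence: p(k) = p(k-1) + p(k-2) - p(k-5) - p(k-7) + p(k-12) + p(k-15) - ... (offsets j(3j∓1)/2, signs ++--, p(0)=1, p(<0)=0).
DP table for k = 0..82: p(0)=1, p(1)=1, p(2)=2, p(3)=3, p(4)=5, p(5)=7, p(6)=11, p(7)=15, p(8)=22, p(9)=30, p(10)=42, p(11)=56, p(12)=77, p(13)=101, p(14)=135, p(15)=176, p(16)=231, p(17)=297, p(18)=385, p(19)=490, p(20)=627, p(21)=792, p(22)=1002, p(23)=1255, p(24)=1575, p(25)=1958, p(26)=2436, p(27)=3010, p(28)=3718, p(29)=4565, p(30)=5604, p(31)=6842, p(32)=8349, p(33)=10143, p(34)=12310, p(35)=14883, p(36)=17977, p(37)=21637, p(38)=26015, p(39)=31185, p(40)=37338, p(41)=44583, p(42)=53174, p(43)=63261, p(44)=75175, p(45)=89134, p(46)=105558, p(47)=124754, p(48)=147273, p(49)=173525, p(50)=204226, p(51)=239943, p(52)=281589, p(53)=329931, p(54)=386155, p(55)=451276, p(56)=526823, p(57)=614154, p(58)=715220, p(59)=831820, p(60)=966467, p(61)=1121505, p(62)=1300156, p(63)=1505499, p(64)=1741630, p(65)=2012558, p(66)=2323520, p(67)=2679689, p(68)=3087735, p(69)=3554345, p(70)=4087968, p(71)=4697205, p(72)=5392783, p(73)=6185689, p(74)=7089500, p(75)=8118264, p(76)=9289091, p(77)=10619863, p(78)=12132164, p(79)=13848650, p(80)=15796476, p(81)=18004327, p(82)=20506255.
Final step: p(83) = p(82) + p(81) - p(78) - p(76) + p(71) + p(68) - p(61) - p(57) + p(48) + p(43) - p(32) - p(26) + p(13) + p(6)
= 20506255 + 18004327 - 12132164 - 9289091 + 4697205 + 3087735 - 1121505 - 614154 + 147273 + 63261 - 8349 - 2436 + 101 + 11
= 23338469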